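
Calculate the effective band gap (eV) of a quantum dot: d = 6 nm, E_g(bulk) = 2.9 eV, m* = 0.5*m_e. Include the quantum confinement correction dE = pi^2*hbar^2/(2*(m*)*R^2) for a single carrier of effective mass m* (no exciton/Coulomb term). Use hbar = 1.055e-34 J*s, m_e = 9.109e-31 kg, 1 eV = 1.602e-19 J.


Radius R = 6/2 nm = 3e-09 m
Confinement energy dE = pi^2 * hbar^2 / (2 * m_eff * m_e * R^2)
dE = pi^2 * (1.055e-34)^2 / (2 * 0.5 * 9.109e-31 * (3e-09)^2) J, divided by 1.602e-19 J/eV
dE = 0.0836 eV
Total band gap = E_g(bulk) + dE = 2.9 + 0.0836 = 2.9836 eV

2.9836


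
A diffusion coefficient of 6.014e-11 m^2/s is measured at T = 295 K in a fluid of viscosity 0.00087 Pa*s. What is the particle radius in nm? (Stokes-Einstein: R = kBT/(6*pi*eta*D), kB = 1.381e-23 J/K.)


Stokes-Einstein: R = kB*T / (6*pi*eta*D)
R = 1.381e-23 * 295 / (6 * pi * 0.00087 * 6.014e-11)
R = 4.13078e-09 m = 4.13 nm

4.13


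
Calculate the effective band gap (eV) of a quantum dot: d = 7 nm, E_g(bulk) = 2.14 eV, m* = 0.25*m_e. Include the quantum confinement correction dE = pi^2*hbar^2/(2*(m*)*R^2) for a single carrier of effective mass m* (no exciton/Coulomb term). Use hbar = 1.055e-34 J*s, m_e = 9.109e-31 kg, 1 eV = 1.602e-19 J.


Radius R = 7/2 nm = 3.5e-09 m
Confinement energy dE = pi^2 * hbar^2 / (2 * m_eff * m_e * R^2)
dE = pi^2 * (1.055e-34)^2 / (2 * 0.25 * 9.109e-31 * (3.5e-09)^2) J, divided by 1.602e-19 J/eV
dE = 0.1229 eV
Total band gap = E_g(bulk) + dE = 2.14 + 0.1229 = 2.2629 eV

2.2629


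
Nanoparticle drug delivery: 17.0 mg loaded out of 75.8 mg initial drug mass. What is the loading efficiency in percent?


Drug loading efficiency = (drug loaded / drug initial) * 100
DLE = 17.0 / 75.8 * 100
DLE = 0.2243 * 100
DLE = 22.43%

22.43


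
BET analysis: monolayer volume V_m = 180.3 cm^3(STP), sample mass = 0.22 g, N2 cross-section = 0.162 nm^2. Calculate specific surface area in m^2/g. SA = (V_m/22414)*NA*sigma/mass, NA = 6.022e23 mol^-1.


Number of moles in monolayer = V_m / 22414 = 180.3 / 22414 = 0.00804408
Number of molecules = moles * NA = 0.00804408 * 6.022e23
SA = molecules * sigma / mass
SA = (180.3 / 22414) * 6.022e23 * 0.162e-18 / 0.22
SA = 3567.1 m^2/g

3567.1


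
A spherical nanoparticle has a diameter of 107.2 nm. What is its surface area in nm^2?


Radius r = 107.2/2 = 53.6 nm
Surface area SA = 4 * pi * r^2
SA = 4 * pi * (53.6)^2
SA = 36102.68 nm^2

36102.68


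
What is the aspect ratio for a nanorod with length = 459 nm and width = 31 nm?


Aspect ratio AR = length / diameter
AR = 459 / 31
AR = 14.81

14.81


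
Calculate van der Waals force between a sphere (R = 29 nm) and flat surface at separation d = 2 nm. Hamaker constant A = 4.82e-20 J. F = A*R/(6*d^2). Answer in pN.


Convert to SI: R = 29 nm = 2.9e-08 m, d = 2 nm = 2e-09 m
F = A * R / (6 * d^2)
F = 4.82e-20 * 2.9e-08 / (6 * (2e-09)^2)
F = 5.82417e-11 N = 58.242 pN

58.242


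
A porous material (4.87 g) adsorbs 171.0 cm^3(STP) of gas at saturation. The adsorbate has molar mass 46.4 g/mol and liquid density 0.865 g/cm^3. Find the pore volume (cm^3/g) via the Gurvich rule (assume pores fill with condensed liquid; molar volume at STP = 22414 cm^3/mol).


Moles adsorbed n = V_ads / 22414 = 171.0 / 22414 = 7.629160e-03 mol
Liquid volume V_liq = n * M / rho_liq = 7.629160e-03 * 46.4 / 0.865 = 0.40924 cm^3
Specific pore volume V_pore = V_liq / m_sample = 0.40924 / 4.87
V_pore = 0.084 cm^3/g

0.084


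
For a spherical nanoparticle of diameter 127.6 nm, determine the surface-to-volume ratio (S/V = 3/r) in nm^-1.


Radius r = 127.6/2 = 63.8 nm
S/V = 3 / r = 3 / 63.8
S/V = 0.047 nm^-1

0.047


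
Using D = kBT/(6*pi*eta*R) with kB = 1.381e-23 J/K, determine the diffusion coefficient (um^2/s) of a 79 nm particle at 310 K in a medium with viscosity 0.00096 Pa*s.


Radius R = 79/2 = 39.5 nm = 3.95e-08 m
D = kB*T / (6*pi*eta*R)
D = 1.381e-23 * 310 / (6 * pi * 0.00096 * 3.95e-08)
D = 5.98944e-12 m^2/s = 5.989 um^2/s

5.989


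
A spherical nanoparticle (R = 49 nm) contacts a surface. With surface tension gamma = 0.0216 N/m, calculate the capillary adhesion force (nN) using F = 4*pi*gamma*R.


Convert radius: R = 49 nm = 4.9e-08 m
F = 4 * pi * gamma * R
F = 4 * pi * 0.0216 * 4.9e-08
F = 1.33002e-08 N = 13.3002 nN

13.3002


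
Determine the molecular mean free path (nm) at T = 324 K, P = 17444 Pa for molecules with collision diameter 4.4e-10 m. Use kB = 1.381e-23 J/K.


Mean free path: lambda = kB*T / (sqrt(2) * pi * d^2 * P)
lambda = 1.381e-23 * 324 / (sqrt(2) * pi * (4.4e-10)^2 * 17444)
lambda = 2.9821e-07 m
lambda = 298.21 nm

298.21


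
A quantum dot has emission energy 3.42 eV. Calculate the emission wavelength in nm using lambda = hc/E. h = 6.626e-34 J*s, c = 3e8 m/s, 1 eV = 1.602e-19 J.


Convert energy: E = 3.42 eV = 3.42 * 1.602e-19 = 5.47884e-19 J
lambda = h*c / E = 6.626e-34 * 3e8 / 5.47884e-19
lambda = 3.62814e-07 m = 362.8 nm

362.8


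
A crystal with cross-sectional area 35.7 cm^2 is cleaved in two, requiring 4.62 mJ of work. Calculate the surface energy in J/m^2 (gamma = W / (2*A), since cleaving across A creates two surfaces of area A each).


Convert: A = 35.7 cm^2 = 0.00357 m^2, W = 4.62 mJ = 0.00462 J
Cleaving exposes two faces of area A, so total new surface = 2*A and gamma = W / (2*A)
gamma = 0.00462 / (2 * 0.00357)
gamma = 0.647 J/m^2

0.647


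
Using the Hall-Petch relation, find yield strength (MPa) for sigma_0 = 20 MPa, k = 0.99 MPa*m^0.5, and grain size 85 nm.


d = 85 nm = 8.5e-08 m
sqrt(d) = 0.0002915476
Hall-Petch contribution = k / sqrt(d) = 0.99 / 0.0002915476 = 3395.7 MPa
sigma = sigma_0 + k/sqrt(d) = 20 + 3395.7 = 3415.7 MPa

3415.7


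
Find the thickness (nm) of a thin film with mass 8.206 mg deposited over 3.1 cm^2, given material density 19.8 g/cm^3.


Convert: m = 8.206 mg = 8.2060e-06 kg, A = 3.1 cm^2 = 3.1000e-04 m^2, rho = 19.8 g/cm^3 = 19800 kg/m^3
t = m / (A * rho)
t = 8.2060e-06 / (3.1000e-04 * 19800)
t = 1.3369e-06 m = 1336.9 nm

1336.9


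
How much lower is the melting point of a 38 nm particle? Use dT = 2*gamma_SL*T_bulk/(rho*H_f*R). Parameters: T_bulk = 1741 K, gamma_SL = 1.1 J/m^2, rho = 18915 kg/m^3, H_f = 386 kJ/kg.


Radius R = 38/2 = 19 nm = 1.9e-08 m
Convert H_f = 386 kJ/kg = 386000 J/kg
dT = 2 * gamma_SL * T_bulk / (rho * H_f * R)
dT = 2 * 1.1 * 1741 / (18915 * 386000 * 1.9e-08)
dT = 27.6 K

27.6


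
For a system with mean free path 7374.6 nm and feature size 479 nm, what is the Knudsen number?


Knudsen number Kn = lambda / L
Kn = 7374.6 / 479
Kn = 15.3958

15.3958


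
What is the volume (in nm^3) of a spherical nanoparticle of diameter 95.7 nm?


Radius r = 95.7/2 = 47.85 nm
Volume V = (4/3) * pi * r^3
V = (4/3) * pi * (47.85)^3
V = 458917.31 nm^3

458917.31


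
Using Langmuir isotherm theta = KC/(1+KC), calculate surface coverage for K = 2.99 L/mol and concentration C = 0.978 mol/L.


Langmuir isotherm: theta = K*C / (1 + K*C)
K*C = 2.99 * 0.978 = 2.92422
theta = 2.92422 / (1 + 2.92422) = 2.92422 / 3.92422
theta = 0.7452

0.7452


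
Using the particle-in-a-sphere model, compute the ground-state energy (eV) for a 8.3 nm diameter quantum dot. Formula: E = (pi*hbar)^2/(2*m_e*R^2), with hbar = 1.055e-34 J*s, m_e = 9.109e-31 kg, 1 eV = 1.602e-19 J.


Radius R = 8.3/2 = 4.15 nm = 4.15e-09 m
E = (pi * 1.055e-34)^2 / (2 * 9.109e-31 * (4.15e-09)^2)
E(J) = 3.50113e-21
E = E(J) / 1.602e-19 = 0.0219 eV

0.0219


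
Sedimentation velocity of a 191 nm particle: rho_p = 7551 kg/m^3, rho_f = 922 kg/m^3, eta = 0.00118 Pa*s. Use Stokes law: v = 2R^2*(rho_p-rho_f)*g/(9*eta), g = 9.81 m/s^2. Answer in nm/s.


Radius R = 191/2 nm = 9.55e-08 m
Density difference = 7551 - 922 = 6629 kg/m^3
v = 2 * R^2 * (rho_p - rho_f) * g / (9 * eta)
v = 2 * (9.55e-08)^2 * 6629 * 9.81 / (9 * 0.00118)
v = 1.11694e-07 m/s = 111.6938 nm/s

111.6938


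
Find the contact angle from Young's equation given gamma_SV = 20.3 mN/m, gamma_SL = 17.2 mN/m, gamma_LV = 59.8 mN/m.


cos(theta) = (gamma_SV - gamma_SL) / gamma_LV
cos(theta) = (20.3 - 17.2) / 59.8
cos(theta) = 0.051839
theta = arccos(0.051839) = 87.03 degrees

87.03


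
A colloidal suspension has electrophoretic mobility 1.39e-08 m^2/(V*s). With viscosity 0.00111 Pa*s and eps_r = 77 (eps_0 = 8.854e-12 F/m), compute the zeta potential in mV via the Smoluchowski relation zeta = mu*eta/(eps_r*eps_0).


Smoluchowski equation: zeta = mu * eta / (eps_r * eps_0)
zeta = 1.39e-08 * 0.00111 / (77 * 8.854e-12)
zeta = 0.022631 V = 22.63 mV

22.63


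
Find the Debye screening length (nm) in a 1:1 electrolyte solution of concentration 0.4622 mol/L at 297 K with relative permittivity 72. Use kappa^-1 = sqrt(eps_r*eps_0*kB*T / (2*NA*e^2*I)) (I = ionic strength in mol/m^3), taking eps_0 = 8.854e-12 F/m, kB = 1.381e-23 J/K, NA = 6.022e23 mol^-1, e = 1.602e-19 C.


Ionic strength I = 0.4622 * 1^2 * 1000 = 462.2 mol/m^3
kappa^-1 = sqrt(72 * 8.854e-12 * 1.381e-23 * 297 / (2 * 6.022e23 * (1.602e-19)^2 * 462.2))
kappa^-1 = 0.428 nm

0.428


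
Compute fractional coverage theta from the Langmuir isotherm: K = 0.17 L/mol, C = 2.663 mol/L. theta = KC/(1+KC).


Langmuir isotherm: theta = K*C / (1 + K*C)
K*C = 0.17 * 2.663 = 0.45271
theta = 0.45271 / (1 + 0.45271) = 0.45271 / 1.45271
theta = 0.3116

0.3116


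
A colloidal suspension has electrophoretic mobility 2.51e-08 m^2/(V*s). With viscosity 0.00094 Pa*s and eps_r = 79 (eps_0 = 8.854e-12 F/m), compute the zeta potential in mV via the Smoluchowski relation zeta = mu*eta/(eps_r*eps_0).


Smoluchowski equation: zeta = mu * eta / (eps_r * eps_0)
zeta = 2.51e-08 * 0.00094 / (79 * 8.854e-12)
zeta = 0.033731 V = 33.73 mV

33.73


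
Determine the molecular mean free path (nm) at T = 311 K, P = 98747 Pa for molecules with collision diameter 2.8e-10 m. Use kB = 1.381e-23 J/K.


Mean free path: lambda = kB*T / (sqrt(2) * pi * d^2 * P)
lambda = 1.381e-23 * 311 / (sqrt(2) * pi * (2.8e-10)^2 * 98747)
lambda = 1.24867e-07 m
lambda = 124.87 nm

124.87


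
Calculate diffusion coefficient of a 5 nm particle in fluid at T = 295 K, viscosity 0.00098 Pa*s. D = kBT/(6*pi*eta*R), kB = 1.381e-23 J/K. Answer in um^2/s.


Radius R = 5/2 = 2.5 nm = 2.5e-09 m
D = kB*T / (6*pi*eta*R)
D = 1.381e-23 * 295 / (6 * pi * 0.00098 * 2.5e-09)
D = 8.82162e-11 m^2/s = 88.216 um^2/s

88.216


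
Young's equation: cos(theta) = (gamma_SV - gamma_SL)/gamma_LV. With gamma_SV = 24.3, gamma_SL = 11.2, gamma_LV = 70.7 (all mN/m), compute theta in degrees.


cos(theta) = (gamma_SV - gamma_SL) / gamma_LV
cos(theta) = (24.3 - 11.2) / 70.7
cos(theta) = 0.18529
theta = arccos(0.18529) = 79.32 degrees

79.32


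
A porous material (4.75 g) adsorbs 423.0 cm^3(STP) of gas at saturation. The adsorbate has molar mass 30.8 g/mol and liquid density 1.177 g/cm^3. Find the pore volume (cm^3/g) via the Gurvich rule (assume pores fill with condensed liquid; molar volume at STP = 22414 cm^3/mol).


Moles adsorbed n = V_ads / 22414 = 423.0 / 22414 = 1.887213e-02 mol
Liquid volume V_liq = n * M / rho_liq = 1.887213e-02 * 30.8 / 1.177 = 0.49385 cm^3
Specific pore volume V_pore = V_liq / m_sample = 0.49385 / 4.75
V_pore = 0.104 cm^3/g

0.104


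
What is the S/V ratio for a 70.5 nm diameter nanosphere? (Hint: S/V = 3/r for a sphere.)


Radius r = 70.5/2 = 35.25 nm
S/V = 3 / r = 3 / 35.25
S/V = 0.0851 nm^-1

0.0851


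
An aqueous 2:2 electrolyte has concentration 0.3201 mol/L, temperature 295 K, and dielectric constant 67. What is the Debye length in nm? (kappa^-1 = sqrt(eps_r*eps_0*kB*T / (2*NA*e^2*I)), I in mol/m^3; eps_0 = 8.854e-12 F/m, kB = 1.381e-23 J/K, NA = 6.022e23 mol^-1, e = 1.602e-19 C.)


Ionic strength I = 0.3201 * 2^2 * 1000 = 1280.4 mol/m^3
kappa^-1 = sqrt(67 * 8.854e-12 * 1.381e-23 * 295 / (2 * 6.022e23 * (1.602e-19)^2 * 1280.4))
kappa^-1 = 0.247 nm

0.247


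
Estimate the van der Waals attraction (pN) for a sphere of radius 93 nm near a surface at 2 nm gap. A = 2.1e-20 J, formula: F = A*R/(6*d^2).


Convert to SI: R = 93 nm = 9.3e-08 m, d = 2 nm = 2e-09 m
F = A * R / (6 * d^2)
F = 2.1e-20 * 9.3e-08 / (6 * (2e-09)^2)
F = 8.1375e-11 N = 81.375 pN

81.375


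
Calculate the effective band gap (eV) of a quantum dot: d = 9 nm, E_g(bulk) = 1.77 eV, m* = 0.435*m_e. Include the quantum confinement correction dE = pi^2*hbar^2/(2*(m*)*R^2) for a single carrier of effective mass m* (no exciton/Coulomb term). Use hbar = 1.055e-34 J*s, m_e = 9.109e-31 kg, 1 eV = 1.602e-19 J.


Radius R = 9/2 nm = 4.5e-09 m
Confinement energy dE = pi^2 * hbar^2 / (2 * m_eff * m_e * R^2)
dE = pi^2 * (1.055e-34)^2 / (2 * 0.435 * 9.109e-31 * (4.5e-09)^2) J, divided by 1.602e-19 J/eV
dE = 0.0427 eV
Total band gap = E_g(bulk) + dE = 1.77 + 0.0427 = 1.8127 eV

1.8127


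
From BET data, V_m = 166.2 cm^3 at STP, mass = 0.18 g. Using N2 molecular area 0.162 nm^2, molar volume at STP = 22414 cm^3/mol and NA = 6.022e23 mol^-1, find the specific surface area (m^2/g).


Number of moles in monolayer = V_m / 22414 = 166.2 / 22414 = 0.00741501
Number of molecules = moles * NA = 0.00741501 * 6.022e23
SA = molecules * sigma / mass
SA = (166.2 / 22414) * 6.022e23 * 0.162e-18 / 0.18
SA = 4018.8 m^2/g

4018.8


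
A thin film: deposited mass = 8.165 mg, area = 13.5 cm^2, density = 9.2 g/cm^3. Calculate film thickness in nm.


Convert: m = 8.165 mg = 8.1650e-06 kg, A = 13.5 cm^2 = 1.3500e-03 m^2, rho = 9.2 g/cm^3 = 9200 kg/m^3
t = m / (A * rho)
t = 8.1650e-06 / (1.3500e-03 * 9200)
t = 6.5741e-07 m = 657.4 nm

657.4


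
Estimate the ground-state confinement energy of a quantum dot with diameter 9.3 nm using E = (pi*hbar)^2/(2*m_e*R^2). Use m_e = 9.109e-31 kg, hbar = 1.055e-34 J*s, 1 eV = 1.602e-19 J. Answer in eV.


Radius R = 9.3/2 = 4.65 nm = 4.65e-09 m
E = (pi * 1.055e-34)^2 / (2 * 9.109e-31 * (4.65e-09)^2)
E(J) = 2.78868e-21
E = E(J) / 1.602e-19 = 0.0174 eV

0.0174


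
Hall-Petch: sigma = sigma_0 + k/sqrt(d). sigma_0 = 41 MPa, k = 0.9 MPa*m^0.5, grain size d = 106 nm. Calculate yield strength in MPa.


d = 106 nm = 1.06e-07 m
sqrt(d) = 0.0003255764
Hall-Petch contribution = k / sqrt(d) = 0.9 / 0.0003255764 = 2764.3 MPa
sigma = sigma_0 + k/sqrt(d) = 41 + 2764.3 = 2805.3 MPa

2805.3


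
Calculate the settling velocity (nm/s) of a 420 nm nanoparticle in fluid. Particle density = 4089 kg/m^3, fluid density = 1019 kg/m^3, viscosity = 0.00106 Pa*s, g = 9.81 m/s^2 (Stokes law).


Radius R = 420/2 nm = 2.1e-07 m
Density difference = 4089 - 1019 = 3070 kg/m^3
v = 2 * R^2 * (rho_p - rho_f) * g / (9 * eta)
v = 2 * (2.1e-07)^2 * 3070 * 9.81 / (9 * 0.00106)
v = 2.78437e-07 m/s = 278.4374 nm/s

278.4374


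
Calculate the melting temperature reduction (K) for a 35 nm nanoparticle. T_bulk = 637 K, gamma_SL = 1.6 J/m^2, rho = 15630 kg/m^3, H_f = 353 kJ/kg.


Radius R = 35/2 = 17.5 nm = 1.75e-08 m
Convert H_f = 353 kJ/kg = 353000 J/kg
dT = 2 * gamma_SL * T_bulk / (rho * H_f * R)
dT = 2 * 1.6 * 637 / (15630 * 353000 * 1.75e-08)
dT = 21.1 K

21.1


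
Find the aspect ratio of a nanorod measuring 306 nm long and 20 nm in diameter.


Aspect ratio AR = length / diameter
AR = 306 / 20
AR = 15.3

15.3


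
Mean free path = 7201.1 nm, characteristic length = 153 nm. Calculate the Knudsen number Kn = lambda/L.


Knudsen number Kn = lambda / L
Kn = 7201.1 / 153
Kn = 47.066

47.066


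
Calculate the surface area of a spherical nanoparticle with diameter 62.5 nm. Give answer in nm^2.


Radius r = 62.5/2 = 31.25 nm
Surface area SA = 4 * pi * r^2
SA = 4 * pi * (31.25)^2
SA = 12271.85 nm^2

12271.85


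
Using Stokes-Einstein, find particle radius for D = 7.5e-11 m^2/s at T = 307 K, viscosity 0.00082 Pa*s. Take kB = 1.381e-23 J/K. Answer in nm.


Stokes-Einstein: R = kB*T / (6*pi*eta*D)
R = 1.381e-23 * 307 / (6 * pi * 0.00082 * 7.5e-11)
R = 3.65726e-09 m = 3.66 nm

3.66


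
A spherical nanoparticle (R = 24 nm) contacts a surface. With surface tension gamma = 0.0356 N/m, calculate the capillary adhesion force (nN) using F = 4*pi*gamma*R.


Convert radius: R = 24 nm = 2.4e-08 m
F = 4 * pi * gamma * R
F = 4 * pi * 0.0356 * 2.4e-08
F = 1.07367e-08 N = 10.7367 nN

10.7367


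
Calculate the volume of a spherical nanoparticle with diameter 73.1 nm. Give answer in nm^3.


Radius r = 73.1/2 = 36.55 nm
Volume V = (4/3) * pi * r^3
V = (4/3) * pi * (36.55)^3
V = 204527.05 nm^3

204527.05


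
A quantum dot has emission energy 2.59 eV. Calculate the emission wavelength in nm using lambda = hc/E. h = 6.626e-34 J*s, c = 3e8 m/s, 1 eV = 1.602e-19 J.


Convert energy: E = 2.59 eV = 2.59 * 1.602e-19 = 4.14918e-19 J
lambda = h*c / E = 6.626e-34 * 3e8 / 4.14918e-19
lambda = 4.79083e-07 m = 479.1 nm

479.1


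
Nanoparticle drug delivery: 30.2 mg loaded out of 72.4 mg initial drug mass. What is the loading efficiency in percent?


Drug loading efficiency = (drug loaded / drug initial) * 100
DLE = 30.2 / 72.4 * 100
DLE = 0.4171 * 100
DLE = 41.71%

41.71


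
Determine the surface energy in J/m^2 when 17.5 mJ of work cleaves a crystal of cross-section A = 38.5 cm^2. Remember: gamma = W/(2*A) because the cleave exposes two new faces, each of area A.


Convert: A = 38.5 cm^2 = 0.00385 m^2, W = 17.5 mJ = 0.0175 J
Cleaving exposes two faces of area A, so total new surface = 2*A and gamma = W / (2*A)
gamma = 0.0175 / (2 * 0.00385)
gamma = 2.273 J/m^2

2.273


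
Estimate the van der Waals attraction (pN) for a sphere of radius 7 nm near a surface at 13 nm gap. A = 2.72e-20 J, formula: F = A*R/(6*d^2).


Convert to SI: R = 7 nm = 7e-09 m, d = 13 nm = 1.3e-08 m
F = A * R / (6 * d^2)
F = 2.72e-20 * 7e-09 / (6 * (1.3e-08)^2)
F = 1.87771e-13 N = 0.188 pN

0.188


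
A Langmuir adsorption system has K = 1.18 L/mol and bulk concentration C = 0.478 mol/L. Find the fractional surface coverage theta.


Langmuir isotherm: theta = K*C / (1 + K*C)
K*C = 1.18 * 0.478 = 0.56404
theta = 0.56404 / (1 + 0.56404) = 0.56404 / 1.56404
theta = 0.3606

0.3606


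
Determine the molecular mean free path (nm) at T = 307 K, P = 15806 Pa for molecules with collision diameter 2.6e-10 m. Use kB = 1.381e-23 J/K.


Mean free path: lambda = kB*T / (sqrt(2) * pi * d^2 * P)
lambda = 1.381e-23 * 307 / (sqrt(2) * pi * (2.6e-10)^2 * 15806)
lambda = 8.93097e-07 m
lambda = 893.1 nm

893.1


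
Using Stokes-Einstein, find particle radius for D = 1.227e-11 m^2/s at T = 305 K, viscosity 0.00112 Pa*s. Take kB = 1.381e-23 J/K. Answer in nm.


Stokes-Einstein: R = kB*T / (6*pi*eta*D)
R = 1.381e-23 * 305 / (6 * pi * 0.00112 * 1.227e-11)
R = 1.62603e-08 m = 16.26 nm

16.26


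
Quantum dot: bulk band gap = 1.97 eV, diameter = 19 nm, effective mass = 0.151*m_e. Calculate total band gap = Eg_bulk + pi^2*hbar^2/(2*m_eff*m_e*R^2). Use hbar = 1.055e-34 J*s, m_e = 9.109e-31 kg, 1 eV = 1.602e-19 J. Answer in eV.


Radius R = 19/2 nm = 9.5e-09 m
Confinement energy dE = pi^2 * hbar^2 / (2 * m_eff * m_e * R^2)
dE = pi^2 * (1.055e-34)^2 / (2 * 0.151 * 9.109e-31 * (9.5e-09)^2) J, divided by 1.602e-19 J/eV
dE = 0.0276 eV
Total band gap = E_g(bulk) + dE = 1.97 + 0.0276 = 1.9976 eV

1.9976


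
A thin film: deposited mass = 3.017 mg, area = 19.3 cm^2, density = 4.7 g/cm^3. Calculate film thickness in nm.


Convert: m = 3.017 mg = 3.0170e-06 kg, A = 19.3 cm^2 = 1.9300e-03 m^2, rho = 4.7 g/cm^3 = 4700 kg/m^3
t = m / (A * rho)
t = 3.0170e-06 / (1.9300e-03 * 4700)
t = 3.3260e-07 m = 332.6 nm

332.6


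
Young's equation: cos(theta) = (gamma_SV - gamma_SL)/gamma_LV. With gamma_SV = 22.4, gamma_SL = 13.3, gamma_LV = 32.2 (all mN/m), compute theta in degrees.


cos(theta) = (gamma_SV - gamma_SL) / gamma_LV
cos(theta) = (22.4 - 13.3) / 32.2
cos(theta) = 0.282609
theta = arccos(0.282609) = 73.58 degrees

73.58


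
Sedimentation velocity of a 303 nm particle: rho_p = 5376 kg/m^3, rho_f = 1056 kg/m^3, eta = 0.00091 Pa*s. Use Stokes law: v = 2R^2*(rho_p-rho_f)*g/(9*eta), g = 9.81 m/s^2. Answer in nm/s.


Radius R = 303/2 nm = 1.515e-07 m
Density difference = 5376 - 1056 = 4320 kg/m^3
v = 2 * R^2 * (rho_p - rho_f) * g / (9 * eta)
v = 2 * (1.515e-07)^2 * 4320 * 9.81 / (9 * 0.00091)
v = 2.37533e-07 m/s = 237.5331 nm/s

237.5331


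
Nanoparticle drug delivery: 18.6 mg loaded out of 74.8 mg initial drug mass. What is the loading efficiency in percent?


Drug loading efficiency = (drug loaded / drug initial) * 100
DLE = 18.6 / 74.8 * 100
DLE = 0.2487 * 100
DLE = 24.87%

24.87


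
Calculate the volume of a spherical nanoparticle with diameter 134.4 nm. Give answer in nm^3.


Radius r = 134.4/2 = 67.2 nm
Volume V = (4/3) * pi * r^3
V = (4/3) * pi * (67.2)^3
V = 1271148.91 nm^3

1271148.91


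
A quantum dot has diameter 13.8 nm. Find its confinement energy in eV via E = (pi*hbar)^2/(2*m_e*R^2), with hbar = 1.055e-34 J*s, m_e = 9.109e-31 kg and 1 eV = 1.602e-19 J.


Radius R = 13.8/2 = 6.9 nm = 6.9e-09 m
E = (pi * 1.055e-34)^2 / (2 * 9.109e-31 * (6.9e-09)^2)
E(J) = 1.2665e-21
E = E(J) / 1.602e-19 = 0.0079 eV

0.0079


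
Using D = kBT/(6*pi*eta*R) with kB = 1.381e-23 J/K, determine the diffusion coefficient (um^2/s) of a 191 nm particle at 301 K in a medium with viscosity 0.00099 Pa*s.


Radius R = 191/2 = 95.5 nm = 9.55e-08 m
D = kB*T / (6*pi*eta*R)
D = 1.381e-23 * 301 / (6 * pi * 0.00099 * 9.55e-08)
D = 2.33249e-12 m^2/s = 2.332 um^2/s

2.332


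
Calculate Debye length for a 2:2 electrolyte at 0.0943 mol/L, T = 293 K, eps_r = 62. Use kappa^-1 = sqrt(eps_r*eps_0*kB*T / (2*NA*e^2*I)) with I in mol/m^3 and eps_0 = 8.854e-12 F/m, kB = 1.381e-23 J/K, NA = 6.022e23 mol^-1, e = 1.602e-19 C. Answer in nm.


Ionic strength I = 0.0943 * 2^2 * 1000 = 377.2 mol/m^3
kappa^-1 = sqrt(62 * 8.854e-12 * 1.381e-23 * 293 / (2 * 6.022e23 * (1.602e-19)^2 * 377.2))
kappa^-1 = 0.436 nm

0.436


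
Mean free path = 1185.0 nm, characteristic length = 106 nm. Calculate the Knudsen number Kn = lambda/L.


Knudsen number Kn = lambda / L
Kn = 1185.0 / 106
Kn = 11.1792

11.1792


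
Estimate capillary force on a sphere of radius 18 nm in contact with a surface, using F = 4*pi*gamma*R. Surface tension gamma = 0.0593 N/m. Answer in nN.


Convert radius: R = 18 nm = 1.8e-08 m
F = 4 * pi * gamma * R
F = 4 * pi * 0.0593 * 1.8e-08
F = 1.34133e-08 N = 13.4133 nN

13.4133


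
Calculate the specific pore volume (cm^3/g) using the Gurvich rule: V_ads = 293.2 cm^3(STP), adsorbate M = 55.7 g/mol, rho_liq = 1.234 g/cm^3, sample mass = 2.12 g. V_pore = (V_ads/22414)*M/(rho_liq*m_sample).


Moles adsorbed n = V_ads / 22414 = 293.2 / 22414 = 1.308111e-02 mol
Liquid volume V_liq = n * M / rho_liq = 1.308111e-02 * 55.7 / 1.234 = 0.59045 cm^3
Specific pore volume V_pore = V_liq / m_sample = 0.59045 / 2.12
V_pore = 0.2785 cm^3/g

0.2785


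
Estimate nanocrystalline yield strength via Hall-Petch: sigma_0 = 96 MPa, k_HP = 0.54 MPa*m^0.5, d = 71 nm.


d = 71 nm = 7.1e-08 m
sqrt(d) = 0.0002664583
Hall-Petch contribution = k / sqrt(d) = 0.54 / 0.0002664583 = 2026.6 MPa
sigma = sigma_0 + k/sqrt(d) = 96 + 2026.6 = 2122.6 MPa

2122.6


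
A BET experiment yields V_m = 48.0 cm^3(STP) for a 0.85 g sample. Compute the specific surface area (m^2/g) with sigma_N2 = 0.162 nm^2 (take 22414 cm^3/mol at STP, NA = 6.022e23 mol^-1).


Number of moles in monolayer = V_m / 22414 = 48.0 / 22414 = 0.00214152
Number of molecules = moles * NA = 0.00214152 * 6.022e23
SA = molecules * sigma / mass
SA = (48.0 / 22414) * 6.022e23 * 0.162e-18 / 0.85
SA = 245.8 m^2/g

245.8


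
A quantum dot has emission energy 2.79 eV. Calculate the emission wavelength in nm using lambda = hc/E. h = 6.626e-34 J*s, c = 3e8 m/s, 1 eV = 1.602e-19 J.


Convert energy: E = 2.79 eV = 2.79 * 1.602e-19 = 4.46958e-19 J
lambda = h*c / E = 6.626e-34 * 3e8 / 4.46958e-19
lambda = 4.4474e-07 m = 444.7 nm

444.7


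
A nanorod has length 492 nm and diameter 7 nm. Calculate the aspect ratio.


Aspect ratio AR = length / diameter
AR = 492 / 7
AR = 70.29

70.29


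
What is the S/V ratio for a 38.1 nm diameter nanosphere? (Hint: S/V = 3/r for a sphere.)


Radius r = 38.1/2 = 19.05 nm
S/V = 3 / r = 3 / 19.05
S/V = 0.1575 nm^-1

0.1575


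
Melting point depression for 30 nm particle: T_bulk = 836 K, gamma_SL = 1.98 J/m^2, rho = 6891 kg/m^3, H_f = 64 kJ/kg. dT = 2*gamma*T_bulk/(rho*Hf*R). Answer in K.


Radius R = 30/2 = 15 nm = 1.5e-08 m
Convert H_f = 64 kJ/kg = 64000 J/kg
dT = 2 * gamma_SL * T_bulk / (rho * H_f * R)
dT = 2 * 1.98 * 836 / (6891 * 64000 * 1.5e-08)
dT = 500.4 K

500.4


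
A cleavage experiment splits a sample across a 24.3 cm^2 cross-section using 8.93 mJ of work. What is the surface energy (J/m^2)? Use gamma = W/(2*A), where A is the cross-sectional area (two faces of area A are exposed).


Convert: A = 24.3 cm^2 = 0.00243 m^2, W = 8.93 mJ = 0.00893 J
Cleaving exposes two faces of area A, so total new surface = 2*A and gamma = W / (2*A)
gamma = 0.00893 / (2 * 0.00243)
gamma = 1.837 J/m^2

1.837


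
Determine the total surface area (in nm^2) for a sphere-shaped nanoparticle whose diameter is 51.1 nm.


Radius r = 51.1/2 = 25.55 nm
Surface area SA = 4 * pi * r^2
SA = 4 * pi * (25.55)^2
SA = 8203.36 nm^2

8203.36


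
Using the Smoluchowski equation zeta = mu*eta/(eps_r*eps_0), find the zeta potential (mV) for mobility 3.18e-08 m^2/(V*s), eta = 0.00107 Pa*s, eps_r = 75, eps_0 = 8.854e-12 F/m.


Smoluchowski equation: zeta = mu * eta / (eps_r * eps_0)
zeta = 3.18e-08 * 0.00107 / (75 * 8.854e-12)
zeta = 0.05124 V = 51.24 mV

51.24


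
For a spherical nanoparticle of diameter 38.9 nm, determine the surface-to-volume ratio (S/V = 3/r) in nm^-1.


Radius r = 38.9/2 = 19.45 nm
S/V = 3 / r = 3 / 19.45
S/V = 0.1542 nm^-1

0.1542


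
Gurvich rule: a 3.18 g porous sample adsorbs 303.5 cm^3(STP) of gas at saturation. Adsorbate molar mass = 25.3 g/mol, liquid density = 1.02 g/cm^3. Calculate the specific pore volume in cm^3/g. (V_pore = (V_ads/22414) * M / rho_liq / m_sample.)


Moles adsorbed n = V_ads / 22414 = 303.5 / 22414 = 1.354064e-02 mol
Liquid volume V_liq = n * M / rho_liq = 1.354064e-02 * 25.3 / 1.02 = 0.33586 cm^3
Specific pore volume V_pore = V_liq / m_sample = 0.33586 / 3.18
V_pore = 0.1056 cm^3/g

0.1056


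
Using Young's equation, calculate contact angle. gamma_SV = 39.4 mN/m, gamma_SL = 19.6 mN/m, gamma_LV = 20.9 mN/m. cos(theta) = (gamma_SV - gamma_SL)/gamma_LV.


cos(theta) = (gamma_SV - gamma_SL) / gamma_LV
cos(theta) = (39.4 - 19.6) / 20.9
cos(theta) = 0.947368
theta = arccos(0.947368) = 18.67 degrees

18.67


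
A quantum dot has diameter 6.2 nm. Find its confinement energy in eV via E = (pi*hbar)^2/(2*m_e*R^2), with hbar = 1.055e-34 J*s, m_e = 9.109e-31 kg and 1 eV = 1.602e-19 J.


Radius R = 6.2/2 = 3.1 nm = 3.1e-09 m
E = (pi * 1.055e-34)^2 / (2 * 9.109e-31 * (3.1e-09)^2)
E(J) = 6.27452e-21
E = E(J) / 1.602e-19 = 0.0392 eV

0.0392


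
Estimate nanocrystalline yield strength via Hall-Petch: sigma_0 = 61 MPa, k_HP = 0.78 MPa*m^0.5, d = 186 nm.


d = 186 nm = 1.86e-07 m
sqrt(d) = 0.0004312772
Hall-Petch contribution = k / sqrt(d) = 0.78 / 0.0004312772 = 1808.6 MPa
sigma = sigma_0 + k/sqrt(d) = 61 + 1808.6 = 1869.6 MPa

1869.6


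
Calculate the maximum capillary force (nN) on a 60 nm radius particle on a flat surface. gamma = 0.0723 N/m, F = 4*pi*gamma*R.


Convert radius: R = 60 nm = 6e-08 m
F = 4 * pi * gamma * R
F = 4 * pi * 0.0723 * 6e-08
F = 5.45129e-08 N = 54.5129 nN

54.5129


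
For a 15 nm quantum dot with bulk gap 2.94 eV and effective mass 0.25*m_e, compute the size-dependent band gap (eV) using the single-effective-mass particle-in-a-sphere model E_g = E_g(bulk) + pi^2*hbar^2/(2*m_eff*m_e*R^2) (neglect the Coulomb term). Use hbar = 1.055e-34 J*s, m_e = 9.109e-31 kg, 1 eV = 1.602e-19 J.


Radius R = 15/2 nm = 7.5e-09 m
Confinement energy dE = pi^2 * hbar^2 / (2 * m_eff * m_e * R^2)
dE = pi^2 * (1.055e-34)^2 / (2 * 0.25 * 9.109e-31 * (7.5e-09)^2) J, divided by 1.602e-19 J/eV
dE = 0.0268 eV
Total band gap = E_g(bulk) + dE = 2.94 + 0.0268 = 2.9668 eV

2.9668


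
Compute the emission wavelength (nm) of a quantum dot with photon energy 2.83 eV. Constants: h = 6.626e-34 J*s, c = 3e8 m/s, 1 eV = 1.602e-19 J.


Convert energy: E = 2.83 eV = 2.83 * 1.602e-19 = 4.53366e-19 J
lambda = h*c / E = 6.626e-34 * 3e8 / 4.53366e-19
lambda = 4.38454e-07 m = 438.5 nm

438.5


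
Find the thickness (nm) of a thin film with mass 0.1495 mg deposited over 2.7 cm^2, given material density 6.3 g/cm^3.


Convert: m = 0.1495 mg = 1.4950e-07 kg, A = 2.7 cm^2 = 2.7000e-04 m^2, rho = 6.3 g/cm^3 = 6300 kg/m^3
t = m / (A * rho)
t = 1.4950e-07 / (2.7000e-04 * 6300)
t = 8.7889e-08 m = 87.9 nm

87.9


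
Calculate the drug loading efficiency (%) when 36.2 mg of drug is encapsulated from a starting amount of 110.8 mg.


Drug loading efficiency = (drug loaded / drug initial) * 100
DLE = 36.2 / 110.8 * 100
DLE = 0.3267 * 100
DLE = 32.67%

32.67


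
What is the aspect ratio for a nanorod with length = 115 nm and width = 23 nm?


Aspect ratio AR = length / diameter
AR = 115 / 23
AR = 5.0

5.0


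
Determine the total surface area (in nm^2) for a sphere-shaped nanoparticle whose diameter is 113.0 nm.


Radius r = 113.0/2 = 56.5 nm
Surface area SA = 4 * pi * r^2
SA = 4 * pi * (56.5)^2
SA = 40115.0 nm^2

40115.0


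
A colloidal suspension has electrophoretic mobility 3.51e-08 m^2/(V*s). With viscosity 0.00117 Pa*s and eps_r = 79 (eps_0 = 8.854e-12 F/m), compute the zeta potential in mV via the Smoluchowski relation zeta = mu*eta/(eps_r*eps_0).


Smoluchowski equation: zeta = mu * eta / (eps_r * eps_0)
zeta = 3.51e-08 * 0.00117 / (79 * 8.854e-12)
zeta = 0.058712 V = 58.71 mV

58.71


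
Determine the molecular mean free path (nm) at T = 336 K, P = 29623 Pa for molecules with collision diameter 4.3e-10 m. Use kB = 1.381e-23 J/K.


Mean free path: lambda = kB*T / (sqrt(2) * pi * d^2 * P)
lambda = 1.381e-23 * 336 / (sqrt(2) * pi * (4.3e-10)^2 * 29623)
lambda = 1.90679e-07 m
lambda = 190.68 nm

190.68


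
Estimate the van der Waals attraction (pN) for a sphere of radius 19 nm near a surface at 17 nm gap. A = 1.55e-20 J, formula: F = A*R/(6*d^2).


Convert to SI: R = 19 nm = 1.9e-08 m, d = 17 nm = 1.7e-08 m
F = A * R / (6 * d^2)
F = 1.55e-20 * 1.9e-08 / (6 * (1.7e-08)^2)
F = 1.69839e-13 N = 0.17 pN

0.17


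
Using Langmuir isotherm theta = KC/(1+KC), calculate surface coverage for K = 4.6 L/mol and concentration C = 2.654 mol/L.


Langmuir isotherm: theta = K*C / (1 + K*C)
K*C = 4.6 * 2.654 = 12.2084
theta = 12.2084 / (1 + 12.2084) = 12.2084 / 13.2084
theta = 0.9243

0.9243


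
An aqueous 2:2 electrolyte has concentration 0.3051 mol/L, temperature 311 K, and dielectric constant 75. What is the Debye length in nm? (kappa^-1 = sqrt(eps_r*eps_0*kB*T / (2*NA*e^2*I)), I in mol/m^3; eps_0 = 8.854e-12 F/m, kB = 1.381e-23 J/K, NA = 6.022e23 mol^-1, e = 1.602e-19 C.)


Ionic strength I = 0.3051 * 2^2 * 1000 = 1220.4 mol/m^3
kappa^-1 = sqrt(75 * 8.854e-12 * 1.381e-23 * 311 / (2 * 6.022e23 * (1.602e-19)^2 * 1220.4))
kappa^-1 = 0.275 nm

0.275


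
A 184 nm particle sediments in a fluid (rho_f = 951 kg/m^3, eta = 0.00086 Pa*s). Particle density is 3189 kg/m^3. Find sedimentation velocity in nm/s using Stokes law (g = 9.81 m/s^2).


Radius R = 184/2 nm = 9.2e-08 m
Density difference = 3189 - 951 = 2238 kg/m^3
v = 2 * R^2 * (rho_p - rho_f) * g / (9 * eta)
v = 2 * (9.2e-08)^2 * 2238 * 9.81 / (9 * 0.00086)
v = 4.80169e-08 m/s = 48.0169 nm/s

48.0169


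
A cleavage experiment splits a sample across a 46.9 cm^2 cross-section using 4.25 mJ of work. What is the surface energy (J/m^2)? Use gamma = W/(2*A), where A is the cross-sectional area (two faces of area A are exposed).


Convert: A = 46.9 cm^2 = 0.00469 m^2, W = 4.25 mJ = 0.00425 J
Cleaving exposes two faces of area A, so total new surface = 2*A and gamma = W / (2*A)
gamma = 0.00425 / (2 * 0.00469)
gamma = 0.453 J/m^2

0.453


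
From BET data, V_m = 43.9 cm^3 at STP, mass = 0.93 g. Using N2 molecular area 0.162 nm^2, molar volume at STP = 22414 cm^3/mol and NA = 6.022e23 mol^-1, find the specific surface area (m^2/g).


Number of moles in monolayer = V_m / 22414 = 43.9 / 22414 = 0.0019586
Number of molecules = moles * NA = 0.0019586 * 6.022e23
SA = molecules * sigma / mass
SA = (43.9 / 22414) * 6.022e23 * 0.162e-18 / 0.93
SA = 205.5 m^2/g

205.5


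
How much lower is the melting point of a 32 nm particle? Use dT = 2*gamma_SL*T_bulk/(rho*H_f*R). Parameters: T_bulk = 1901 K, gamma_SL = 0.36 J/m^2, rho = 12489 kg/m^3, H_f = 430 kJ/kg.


Radius R = 32/2 = 16 nm = 1.6e-08 m
Convert H_f = 430 kJ/kg = 430000 J/kg
dT = 2 * gamma_SL * T_bulk / (rho * H_f * R)
dT = 2 * 0.36 * 1901 / (12489 * 430000 * 1.6e-08)
dT = 15.9 K

15.9


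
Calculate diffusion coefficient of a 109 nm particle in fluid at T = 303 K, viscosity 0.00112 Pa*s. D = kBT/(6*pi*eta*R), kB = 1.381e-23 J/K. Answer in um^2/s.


Radius R = 109/2 = 54.5 nm = 5.45e-08 m
D = kB*T / (6*pi*eta*R)
D = 1.381e-23 * 303 / (6 * pi * 0.00112 * 5.45e-08)
D = 3.63681e-12 m^2/s = 3.637 um^2/s

3.637


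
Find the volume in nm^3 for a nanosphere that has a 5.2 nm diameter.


Radius r = 5.2/2 = 2.6 nm
Volume V = (4/3) * pi * r^3
V = (4/3) * pi * (2.6)^3
V = 73.62 nm^3

73.62


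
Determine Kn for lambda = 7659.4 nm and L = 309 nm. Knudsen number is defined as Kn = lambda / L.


Knudsen number Kn = lambda / L
Kn = 7659.4 / 309
Kn = 24.7877

24.7877


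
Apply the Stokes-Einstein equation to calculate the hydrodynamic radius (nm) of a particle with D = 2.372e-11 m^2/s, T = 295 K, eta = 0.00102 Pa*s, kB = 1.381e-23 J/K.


Stokes-Einstein: R = kB*T / (6*pi*eta*D)
R = 1.381e-23 * 295 / (6 * pi * 0.00102 * 2.372e-11)
R = 8.93305e-09 m = 8.93 nm

8.93


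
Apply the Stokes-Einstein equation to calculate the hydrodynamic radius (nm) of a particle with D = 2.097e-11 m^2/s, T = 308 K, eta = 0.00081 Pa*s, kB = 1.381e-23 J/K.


Stokes-Einstein: R = kB*T / (6*pi*eta*D)
R = 1.381e-23 * 308 / (6 * pi * 0.00081 * 2.097e-11)
R = 1.32849e-08 m = 13.28 nm

13.28


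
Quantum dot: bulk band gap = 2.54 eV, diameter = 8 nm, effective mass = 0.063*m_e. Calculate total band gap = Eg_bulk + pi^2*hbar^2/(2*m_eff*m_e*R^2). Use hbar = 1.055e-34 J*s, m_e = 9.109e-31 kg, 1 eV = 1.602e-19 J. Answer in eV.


Radius R = 8/2 nm = 4e-09 m
Confinement energy dE = pi^2 * hbar^2 / (2 * m_eff * m_e * R^2)
dE = pi^2 * (1.055e-34)^2 / (2 * 0.063 * 9.109e-31 * (4e-09)^2) J, divided by 1.602e-19 J/eV
dE = 0.3734 eV
Total band gap = E_g(bulk) + dE = 2.54 + 0.3734 = 2.9134 eV

2.9134


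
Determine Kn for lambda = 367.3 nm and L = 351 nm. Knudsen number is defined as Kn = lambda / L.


Knudsen number Kn = lambda / L
Kn = 367.3 / 351
Kn = 1.0464

1.0464


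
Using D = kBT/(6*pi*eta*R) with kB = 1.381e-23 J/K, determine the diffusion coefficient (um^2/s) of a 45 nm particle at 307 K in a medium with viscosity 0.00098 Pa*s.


Radius R = 45/2 = 22.5 nm = 2.25e-08 m
D = kB*T / (6*pi*eta*R)
D = 1.381e-23 * 307 / (6 * pi * 0.00098 * 2.25e-08)
D = 1.02005e-11 m^2/s = 10.201 um^2/s

10.201


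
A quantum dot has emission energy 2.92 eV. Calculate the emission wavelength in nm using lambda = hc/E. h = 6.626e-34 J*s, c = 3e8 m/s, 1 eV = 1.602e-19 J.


Convert energy: E = 2.92 eV = 2.92 * 1.602e-19 = 4.67784e-19 J
lambda = h*c / E = 6.626e-34 * 3e8 / 4.67784e-19
lambda = 4.2494e-07 m = 424.9 nm

424.9


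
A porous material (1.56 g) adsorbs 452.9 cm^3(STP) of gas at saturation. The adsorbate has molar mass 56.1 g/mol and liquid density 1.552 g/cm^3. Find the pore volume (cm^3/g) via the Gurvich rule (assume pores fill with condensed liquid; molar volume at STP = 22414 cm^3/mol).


Moles adsorbed n = V_ads / 22414 = 452.9 / 22414 = 2.020612e-02 mol
Liquid volume V_liq = n * M / rho_liq = 2.020612e-02 * 56.1 / 1.552 = 0.73039 cm^3
Specific pore volume V_pore = V_liq / m_sample = 0.73039 / 1.56
V_pore = 0.4682 cm^3/g

0.4682


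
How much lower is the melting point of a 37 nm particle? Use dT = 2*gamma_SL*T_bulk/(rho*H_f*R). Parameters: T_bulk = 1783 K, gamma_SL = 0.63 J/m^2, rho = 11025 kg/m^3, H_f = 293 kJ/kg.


Radius R = 37/2 = 18.5 nm = 1.85e-08 m
Convert H_f = 293 kJ/kg = 293000 J/kg
dT = 2 * gamma_SL * T_bulk / (rho * H_f * R)
dT = 2 * 0.63 * 1783 / (11025 * 293000 * 1.85e-08)
dT = 37.6 K

37.6


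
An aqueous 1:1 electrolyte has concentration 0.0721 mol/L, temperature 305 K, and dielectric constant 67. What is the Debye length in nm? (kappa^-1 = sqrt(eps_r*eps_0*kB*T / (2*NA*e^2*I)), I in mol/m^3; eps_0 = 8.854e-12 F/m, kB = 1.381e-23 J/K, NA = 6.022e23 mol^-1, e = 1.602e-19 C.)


Ionic strength I = 0.0721 * 1^2 * 1000 = 72.1 mol/m^3
kappa^-1 = sqrt(67 * 8.854e-12 * 1.381e-23 * 305 / (2 * 6.022e23 * (1.602e-19)^2 * 72.1))
kappa^-1 = 1.059 nm

1.059


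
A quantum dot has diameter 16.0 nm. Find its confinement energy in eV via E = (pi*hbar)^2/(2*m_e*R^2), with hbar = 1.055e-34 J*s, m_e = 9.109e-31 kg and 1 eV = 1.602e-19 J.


Radius R = 16.0/2 = 8 nm = 8e-09 m
E = (pi * 1.055e-34)^2 / (2 * 9.109e-31 * (8e-09)^2)
E(J) = 9.42159e-22
E = E(J) / 1.602e-19 = 0.0059 eV

0.0059


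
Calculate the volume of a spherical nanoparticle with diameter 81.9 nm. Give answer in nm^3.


Radius r = 81.9/2 = 40.95 nm
Volume V = (4/3) * pi * r^3
V = (4/3) * pi * (40.95)^3
V = 287640.69 nm^3

287640.69


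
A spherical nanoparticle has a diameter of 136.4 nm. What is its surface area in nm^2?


Radius r = 136.4/2 = 68.2 nm
Surface area SA = 4 * pi * r^2
SA = 4 * pi * (68.2)^2
SA = 58449.21 nm^2

58449.21


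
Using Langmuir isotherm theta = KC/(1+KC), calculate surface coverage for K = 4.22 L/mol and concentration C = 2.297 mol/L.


Langmuir isotherm: theta = K*C / (1 + K*C)
K*C = 4.22 * 2.297 = 9.69334
theta = 9.69334 / (1 + 9.69334) = 9.69334 / 10.69334
theta = 0.9065

0.9065


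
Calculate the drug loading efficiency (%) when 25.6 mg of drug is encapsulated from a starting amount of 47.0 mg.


Drug loading efficiency = (drug loaded / drug initial) * 100
DLE = 25.6 / 47.0 * 100
DLE = 0.5447 * 100
DLE = 54.47%

54.47


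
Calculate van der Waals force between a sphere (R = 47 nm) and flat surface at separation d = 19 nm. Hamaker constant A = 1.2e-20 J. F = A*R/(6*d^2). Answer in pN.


Convert to SI: R = 47 nm = 4.7e-08 m, d = 19 nm = 1.9e-08 m
F = A * R / (6 * d^2)
F = 1.2e-20 * 4.7e-08 / (6 * (1.9e-08)^2)
F = 2.60388e-13 N = 0.26 pN

0.26


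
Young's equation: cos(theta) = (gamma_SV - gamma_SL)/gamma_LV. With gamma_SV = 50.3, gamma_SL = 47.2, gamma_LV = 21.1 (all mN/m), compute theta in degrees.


cos(theta) = (gamma_SV - gamma_SL) / gamma_LV
cos(theta) = (50.3 - 47.2) / 21.1
cos(theta) = 0.146919
theta = arccos(0.146919) = 81.55 degrees

81.55


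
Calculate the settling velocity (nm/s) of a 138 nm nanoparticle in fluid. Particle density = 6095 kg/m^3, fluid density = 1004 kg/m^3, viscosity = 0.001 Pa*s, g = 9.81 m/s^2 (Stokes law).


Radius R = 138/2 nm = 6.9e-08 m
Density difference = 6095 - 1004 = 5091 kg/m^3
v = 2 * R^2 * (rho_p - rho_f) * g / (9 * eta)
v = 2 * (6.9e-08)^2 * 5091 * 9.81 / (9 * 0.001)
v = 5.28394e-08 m/s = 52.8394 nm/s

52.8394


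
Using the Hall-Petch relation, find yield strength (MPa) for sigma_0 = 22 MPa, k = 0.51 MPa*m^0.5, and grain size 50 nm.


d = 50 nm = 5e-08 m
sqrt(d) = 0.0002236068
Hall-Petch contribution = k / sqrt(d) = 0.51 / 0.0002236068 = 2280.8 MPa
sigma = sigma_0 + k/sqrt(d) = 22 + 2280.8 = 2302.8 MPa

2302.8


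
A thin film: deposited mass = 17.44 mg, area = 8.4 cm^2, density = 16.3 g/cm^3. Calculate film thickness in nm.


Convert: m = 17.44 mg = 1.7440e-05 kg, A = 8.4 cm^2 = 8.4000e-04 m^2, rho = 16.3 g/cm^3 = 16300 kg/m^3
t = m / (A * rho)
t = 1.7440e-05 / (8.4000e-04 * 16300)
t = 1.2737e-06 m = 1273.7 nm

1273.7


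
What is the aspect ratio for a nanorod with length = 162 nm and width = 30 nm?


Aspect ratio AR = length / diameter
AR = 162 / 30
AR = 5.4

5.4


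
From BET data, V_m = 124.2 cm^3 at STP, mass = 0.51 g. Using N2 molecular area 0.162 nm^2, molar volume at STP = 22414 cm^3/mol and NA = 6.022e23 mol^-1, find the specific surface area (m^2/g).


Number of moles in monolayer = V_m / 22414 = 124.2 / 22414 = 0.00554118
Number of molecules = moles * NA = 0.00554118 * 6.022e23
SA = molecules * sigma / mass
SA = (124.2 / 22414) * 6.022e23 * 0.162e-18 / 0.51
SA = 1060.0 m^2/g

1060.0
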